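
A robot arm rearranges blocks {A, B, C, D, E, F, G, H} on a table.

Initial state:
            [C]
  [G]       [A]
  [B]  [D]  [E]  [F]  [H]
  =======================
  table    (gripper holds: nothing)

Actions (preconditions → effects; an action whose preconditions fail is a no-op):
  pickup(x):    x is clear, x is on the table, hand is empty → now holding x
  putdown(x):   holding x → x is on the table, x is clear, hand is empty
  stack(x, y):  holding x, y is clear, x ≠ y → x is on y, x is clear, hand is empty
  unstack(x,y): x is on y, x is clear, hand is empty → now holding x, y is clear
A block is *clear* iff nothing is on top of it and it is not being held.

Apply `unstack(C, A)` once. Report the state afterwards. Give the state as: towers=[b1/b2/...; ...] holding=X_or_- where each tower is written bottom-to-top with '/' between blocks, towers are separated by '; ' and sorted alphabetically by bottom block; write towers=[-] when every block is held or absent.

towers=[B/G; D; E/A; F; H] holding=C

before: towers=[B/G; D; E/A/C; F; H] holding=-
pre[unstack(C, A)]: on(C,A) ok, clear(C) ok, handempty ok
all met → apply unstack(C, A)
after:  towers=[B/G; D; E/A; F; H] holding=C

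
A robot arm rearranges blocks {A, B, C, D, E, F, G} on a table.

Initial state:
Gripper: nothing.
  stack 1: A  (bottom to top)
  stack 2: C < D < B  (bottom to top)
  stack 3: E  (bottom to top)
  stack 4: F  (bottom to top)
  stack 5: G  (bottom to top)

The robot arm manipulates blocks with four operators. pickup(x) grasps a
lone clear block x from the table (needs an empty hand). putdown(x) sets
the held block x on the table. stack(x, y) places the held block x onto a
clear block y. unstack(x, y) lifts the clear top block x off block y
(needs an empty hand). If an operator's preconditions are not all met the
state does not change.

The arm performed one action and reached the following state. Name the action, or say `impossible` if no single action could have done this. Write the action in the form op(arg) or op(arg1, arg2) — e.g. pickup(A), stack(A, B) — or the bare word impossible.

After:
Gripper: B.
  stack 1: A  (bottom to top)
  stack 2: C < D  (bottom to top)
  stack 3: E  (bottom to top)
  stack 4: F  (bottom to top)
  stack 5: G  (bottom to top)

target: towers=[A; C/D; E; F; G] holding=B
     unstack(B, D) → towers=[A; C/D; E; F; G] holding=B  ← match
         pickup(F) → towers=[A; C/D/B; E; G] holding=F
         pickup(G) → towers=[A; C/D/B; E; F] holding=G
         pickup(A) → towers=[C/D/B; E; F; G] holding=A
         pickup(E) → towers=[A; C/D/B; F; G] holding=E

unstack(B, D)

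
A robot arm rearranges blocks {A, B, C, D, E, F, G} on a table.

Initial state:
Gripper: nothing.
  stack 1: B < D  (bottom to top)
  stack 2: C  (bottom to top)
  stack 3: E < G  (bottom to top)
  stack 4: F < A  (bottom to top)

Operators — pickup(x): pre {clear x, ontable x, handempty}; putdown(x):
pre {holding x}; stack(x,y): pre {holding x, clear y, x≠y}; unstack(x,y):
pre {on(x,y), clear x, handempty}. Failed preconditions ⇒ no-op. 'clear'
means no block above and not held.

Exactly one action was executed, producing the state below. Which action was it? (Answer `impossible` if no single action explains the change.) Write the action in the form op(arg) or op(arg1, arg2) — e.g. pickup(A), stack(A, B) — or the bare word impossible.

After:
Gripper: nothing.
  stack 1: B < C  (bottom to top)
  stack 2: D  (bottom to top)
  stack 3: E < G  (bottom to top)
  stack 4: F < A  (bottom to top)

target: towers=[B/C; D; E/G; F/A] holding=-
     unstack(G, E) → towers=[B/D; C; E; F/A] holding=G
     unstack(D, B) → towers=[B; C; E/G; F/A] holding=D
     unstack(A, F) → towers=[B/D; C; E/G; F] holding=A
         pickup(C) → towers=[B/D; E/G; F/A] holding=C
none of the 4 applicable actions match → impossible

impossible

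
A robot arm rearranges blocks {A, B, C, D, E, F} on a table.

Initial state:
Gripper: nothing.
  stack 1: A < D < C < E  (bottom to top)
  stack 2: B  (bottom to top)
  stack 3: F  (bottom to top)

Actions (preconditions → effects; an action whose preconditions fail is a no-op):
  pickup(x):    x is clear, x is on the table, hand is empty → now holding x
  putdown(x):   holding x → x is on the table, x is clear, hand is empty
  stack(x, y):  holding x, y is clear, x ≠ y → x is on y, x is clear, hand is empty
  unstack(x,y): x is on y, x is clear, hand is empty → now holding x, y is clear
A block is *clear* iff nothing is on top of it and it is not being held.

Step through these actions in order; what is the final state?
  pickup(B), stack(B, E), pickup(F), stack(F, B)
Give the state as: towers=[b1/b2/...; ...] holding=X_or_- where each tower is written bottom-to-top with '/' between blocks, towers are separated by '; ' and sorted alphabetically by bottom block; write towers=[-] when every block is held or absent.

step 1 (pickup(B)): towers=[A/D/C/E; F] holding=B
step 2 (stack(B, E)): towers=[A/D/C/E/B; F] holding=-
step 3 (pickup(F)): towers=[A/D/C/E/B] holding=F
step 4 (stack(F, B)): towers=[A/D/C/E/B/F] holding=-

towers=[A/D/C/E/B/F] holding=-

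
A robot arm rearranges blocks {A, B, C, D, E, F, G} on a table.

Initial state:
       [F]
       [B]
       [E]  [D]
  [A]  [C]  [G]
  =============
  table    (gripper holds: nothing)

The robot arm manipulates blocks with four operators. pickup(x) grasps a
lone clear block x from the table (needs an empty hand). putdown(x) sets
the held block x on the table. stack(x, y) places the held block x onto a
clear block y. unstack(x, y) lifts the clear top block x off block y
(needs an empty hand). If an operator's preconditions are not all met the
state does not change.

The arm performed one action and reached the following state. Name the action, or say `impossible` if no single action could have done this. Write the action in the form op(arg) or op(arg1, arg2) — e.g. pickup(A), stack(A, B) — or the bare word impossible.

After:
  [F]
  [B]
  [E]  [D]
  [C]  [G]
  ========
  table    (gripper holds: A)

pickup(A)

target: towers=[C/E/B/F; G/D] holding=A
     unstack(F, B) → towers=[A; C/E/B; G/D] holding=F
     unstack(D, G) → towers=[A; C/E/B/F; G] holding=D
         pickup(A) → towers=[C/E/B/F; G/D] holding=A  ← match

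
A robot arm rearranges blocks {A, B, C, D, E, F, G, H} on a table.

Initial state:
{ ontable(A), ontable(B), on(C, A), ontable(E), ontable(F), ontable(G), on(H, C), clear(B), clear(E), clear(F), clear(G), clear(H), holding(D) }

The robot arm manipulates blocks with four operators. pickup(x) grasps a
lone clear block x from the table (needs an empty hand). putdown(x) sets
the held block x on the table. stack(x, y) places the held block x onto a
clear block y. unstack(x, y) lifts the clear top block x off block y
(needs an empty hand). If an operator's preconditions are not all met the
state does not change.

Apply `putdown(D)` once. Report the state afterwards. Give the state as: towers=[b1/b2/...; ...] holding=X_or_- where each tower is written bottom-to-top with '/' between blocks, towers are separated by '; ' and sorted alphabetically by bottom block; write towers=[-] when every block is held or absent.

towers=[A/C/H; B; D; E; F; G] holding=-

before: towers=[A/C/H; B; E; F; G] holding=D
pre[putdown(D)]: holding(D) ✓
all met → apply putdown(D)
after:  towers=[A/C/H; B; D; E; F; G] holding=-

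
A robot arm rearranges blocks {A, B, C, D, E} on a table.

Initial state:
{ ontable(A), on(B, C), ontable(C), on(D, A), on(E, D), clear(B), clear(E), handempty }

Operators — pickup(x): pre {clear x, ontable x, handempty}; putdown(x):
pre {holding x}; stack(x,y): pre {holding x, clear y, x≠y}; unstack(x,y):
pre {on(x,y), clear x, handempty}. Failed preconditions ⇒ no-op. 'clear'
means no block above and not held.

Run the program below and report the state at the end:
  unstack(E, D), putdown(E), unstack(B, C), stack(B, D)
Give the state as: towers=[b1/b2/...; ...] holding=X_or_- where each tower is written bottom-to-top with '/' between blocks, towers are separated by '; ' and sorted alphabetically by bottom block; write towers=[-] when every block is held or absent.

step 1 (unstack(E, D)): towers=[A/D; C/B] holding=E
step 2 (putdown(E)): towers=[A/D; C/B; E] holding=-
step 3 (unstack(B, C)): towers=[A/D; C; E] holding=B
step 4 (stack(B, D)): towers=[A/D/B; C; E] holding=-

towers=[A/D/B; C; E] holding=-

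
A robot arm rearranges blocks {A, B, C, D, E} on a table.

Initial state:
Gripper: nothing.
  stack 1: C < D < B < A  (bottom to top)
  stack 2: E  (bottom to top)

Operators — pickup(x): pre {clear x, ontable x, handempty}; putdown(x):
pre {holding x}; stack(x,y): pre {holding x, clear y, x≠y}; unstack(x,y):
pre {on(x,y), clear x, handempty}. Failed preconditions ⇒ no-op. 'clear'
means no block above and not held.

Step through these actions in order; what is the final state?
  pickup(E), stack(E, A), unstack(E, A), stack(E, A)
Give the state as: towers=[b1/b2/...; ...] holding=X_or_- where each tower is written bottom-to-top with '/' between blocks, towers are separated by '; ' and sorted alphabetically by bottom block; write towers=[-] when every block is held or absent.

step 1 (pickup(E)): towers=[C/D/B/A] holding=E
step 2 (stack(E, A)): towers=[C/D/B/A/E] holding=-
step 3 (unstack(E, A)): towers=[C/D/B/A] holding=E
step 4 (stack(E, A)): towers=[C/D/B/A/E] holding=-

towers=[C/D/B/A/E] holding=-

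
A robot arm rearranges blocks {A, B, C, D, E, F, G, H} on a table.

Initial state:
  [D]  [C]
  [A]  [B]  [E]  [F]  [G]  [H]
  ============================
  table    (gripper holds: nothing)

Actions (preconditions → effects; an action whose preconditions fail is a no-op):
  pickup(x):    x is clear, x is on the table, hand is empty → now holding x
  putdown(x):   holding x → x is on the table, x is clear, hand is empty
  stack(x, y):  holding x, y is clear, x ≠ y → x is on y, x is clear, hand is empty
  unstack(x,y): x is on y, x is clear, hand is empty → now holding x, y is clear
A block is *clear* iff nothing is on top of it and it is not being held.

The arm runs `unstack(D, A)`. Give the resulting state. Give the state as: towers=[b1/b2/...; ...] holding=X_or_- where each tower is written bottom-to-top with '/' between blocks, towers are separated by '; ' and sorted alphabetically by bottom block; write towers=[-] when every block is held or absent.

before: towers=[A/D; B/C; E; F; G; H] holding=-
pre[unstack(D, A)]: on(D,A) yes, clear(D) yes, handempty yes
all met → apply unstack(D, A)
after:  towers=[A; B/C; E; F; G; H] holding=D

towers=[A; B/C; E; F; G; H] holding=D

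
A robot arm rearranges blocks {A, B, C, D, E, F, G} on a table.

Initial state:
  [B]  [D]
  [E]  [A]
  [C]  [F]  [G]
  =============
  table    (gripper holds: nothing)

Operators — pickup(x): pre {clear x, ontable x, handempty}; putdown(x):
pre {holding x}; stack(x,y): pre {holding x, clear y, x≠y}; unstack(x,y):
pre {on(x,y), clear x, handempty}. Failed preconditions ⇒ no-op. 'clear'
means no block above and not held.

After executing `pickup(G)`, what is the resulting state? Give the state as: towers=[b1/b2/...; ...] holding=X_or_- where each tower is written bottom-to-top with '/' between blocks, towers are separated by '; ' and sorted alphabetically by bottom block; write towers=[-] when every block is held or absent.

before: towers=[C/E/B; F/A/D; G] holding=-
pre[pickup(G)]: clear(G) ok, ontable(G) ok, handempty ok
all met → apply pickup(G)
after:  towers=[C/E/B; F/A/D] holding=G

towers=[C/E/B; F/A/D] holding=G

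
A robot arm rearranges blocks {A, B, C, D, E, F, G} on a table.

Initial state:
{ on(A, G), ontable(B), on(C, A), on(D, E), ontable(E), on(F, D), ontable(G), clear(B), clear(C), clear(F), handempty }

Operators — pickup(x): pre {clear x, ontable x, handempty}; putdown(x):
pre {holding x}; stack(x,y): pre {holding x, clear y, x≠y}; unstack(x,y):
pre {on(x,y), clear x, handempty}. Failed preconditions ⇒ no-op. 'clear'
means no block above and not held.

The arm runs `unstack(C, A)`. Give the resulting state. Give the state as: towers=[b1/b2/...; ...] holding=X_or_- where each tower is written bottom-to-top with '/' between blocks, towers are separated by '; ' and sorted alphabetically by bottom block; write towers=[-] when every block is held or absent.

towers=[B; E/D/F; G/A] holding=C

before: towers=[B; E/D/F; G/A/C] holding=-
pre[unstack(C, A)]: on(C,A) ✓, clear(C) ✓, handempty ✓
all met → apply unstack(C, A)
after:  towers=[B; E/D/F; G/A] holding=C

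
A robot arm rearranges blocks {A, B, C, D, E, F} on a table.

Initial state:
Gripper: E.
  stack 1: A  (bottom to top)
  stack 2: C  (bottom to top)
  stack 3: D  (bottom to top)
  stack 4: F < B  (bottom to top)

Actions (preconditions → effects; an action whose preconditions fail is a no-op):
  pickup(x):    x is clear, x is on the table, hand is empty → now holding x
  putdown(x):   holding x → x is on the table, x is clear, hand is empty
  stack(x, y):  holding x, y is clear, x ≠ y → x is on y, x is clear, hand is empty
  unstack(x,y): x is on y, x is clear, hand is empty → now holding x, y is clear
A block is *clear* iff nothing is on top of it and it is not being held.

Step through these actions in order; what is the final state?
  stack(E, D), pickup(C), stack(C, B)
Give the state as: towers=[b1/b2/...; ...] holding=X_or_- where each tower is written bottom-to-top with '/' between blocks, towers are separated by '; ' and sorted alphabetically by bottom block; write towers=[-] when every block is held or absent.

step 1 (stack(E, D)): towers=[A; C; D/E; F/B] holding=-
step 2 (pickup(C)): towers=[A; D/E; F/B] holding=C
step 3 (stack(C, B)): towers=[A; D/E; F/B/C] holding=-

towers=[A; D/E; F/B/C] holding=-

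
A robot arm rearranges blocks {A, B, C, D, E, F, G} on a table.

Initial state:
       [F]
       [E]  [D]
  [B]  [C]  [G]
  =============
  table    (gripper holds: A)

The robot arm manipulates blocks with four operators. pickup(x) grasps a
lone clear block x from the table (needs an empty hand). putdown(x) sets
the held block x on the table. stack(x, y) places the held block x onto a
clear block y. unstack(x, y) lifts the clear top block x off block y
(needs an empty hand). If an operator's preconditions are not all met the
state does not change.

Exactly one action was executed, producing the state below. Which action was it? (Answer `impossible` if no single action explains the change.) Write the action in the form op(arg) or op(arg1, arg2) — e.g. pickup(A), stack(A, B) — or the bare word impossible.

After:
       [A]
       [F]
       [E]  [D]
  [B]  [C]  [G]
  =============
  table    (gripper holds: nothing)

stack(A, F)

target: towers=[B; C/E/F/A; G/D] holding=-
        putdown(A) → towers=[A; B; C/E/F; G/D] holding=-
       stack(A, B) → towers=[B/A; C/E/F; G/D] holding=-
       stack(A, F) → towers=[B; C/E/F/A; G/D] holding=-  ← match
       stack(A, D) → towers=[B; C/E/F; G/D/A] holding=-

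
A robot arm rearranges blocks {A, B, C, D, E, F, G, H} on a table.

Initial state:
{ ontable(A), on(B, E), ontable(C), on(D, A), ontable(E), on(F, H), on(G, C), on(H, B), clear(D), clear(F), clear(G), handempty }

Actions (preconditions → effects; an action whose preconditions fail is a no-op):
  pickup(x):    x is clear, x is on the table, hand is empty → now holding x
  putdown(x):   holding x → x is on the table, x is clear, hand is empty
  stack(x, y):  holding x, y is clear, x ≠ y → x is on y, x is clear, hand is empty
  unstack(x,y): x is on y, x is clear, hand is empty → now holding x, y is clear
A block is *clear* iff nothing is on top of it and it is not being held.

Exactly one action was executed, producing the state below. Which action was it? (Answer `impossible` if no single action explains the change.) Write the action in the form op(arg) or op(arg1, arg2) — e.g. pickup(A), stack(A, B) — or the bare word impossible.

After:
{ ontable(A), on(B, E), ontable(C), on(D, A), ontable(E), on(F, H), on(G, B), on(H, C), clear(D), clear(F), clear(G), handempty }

impossible

target: towers=[A/D; C/H/F; E/B/G] holding=-
     unstack(G, C) → towers=[A/D; C; E/B/H/F] holding=G
     unstack(F, H) → towers=[A/D; C/G; E/B/H] holding=F
     unstack(D, A) → towers=[A; C/G; E/B/H/F] holding=D
none of the 3 applicable actions match → impossible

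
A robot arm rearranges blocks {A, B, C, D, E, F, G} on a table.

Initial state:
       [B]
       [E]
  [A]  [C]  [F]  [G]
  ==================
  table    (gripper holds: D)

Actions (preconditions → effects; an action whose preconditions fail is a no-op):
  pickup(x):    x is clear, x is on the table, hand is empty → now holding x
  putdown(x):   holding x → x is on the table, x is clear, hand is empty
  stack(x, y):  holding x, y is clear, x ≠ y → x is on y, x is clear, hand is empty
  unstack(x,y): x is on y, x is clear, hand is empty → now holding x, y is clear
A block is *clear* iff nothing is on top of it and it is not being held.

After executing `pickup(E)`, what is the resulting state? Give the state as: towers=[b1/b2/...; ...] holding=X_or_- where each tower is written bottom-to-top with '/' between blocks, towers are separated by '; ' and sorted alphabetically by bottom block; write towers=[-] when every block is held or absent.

towers=[A; C/E/B; F; G] holding=D

before: towers=[A; C/E/B; F; G] holding=D
pre[pickup(E)]: clear(E) fail, ontable(E) fail, handempty fail
clear(E), ontable(E), handempty unmet → pickup(E) is a no-op
after:  towers=[A; C/E/B; F; G] holding=D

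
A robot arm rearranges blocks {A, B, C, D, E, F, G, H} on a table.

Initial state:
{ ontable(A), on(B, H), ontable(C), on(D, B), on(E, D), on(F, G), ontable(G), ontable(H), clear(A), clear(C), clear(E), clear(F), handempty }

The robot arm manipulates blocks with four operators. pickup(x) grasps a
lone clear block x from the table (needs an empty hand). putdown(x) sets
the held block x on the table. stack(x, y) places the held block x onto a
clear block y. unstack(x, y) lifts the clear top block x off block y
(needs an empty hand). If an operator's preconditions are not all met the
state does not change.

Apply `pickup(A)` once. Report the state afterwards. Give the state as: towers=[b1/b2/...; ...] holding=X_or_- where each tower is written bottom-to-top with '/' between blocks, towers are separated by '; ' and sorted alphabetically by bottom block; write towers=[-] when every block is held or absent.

before: towers=[A; C; G/F; H/B/D/E] holding=-
pre[pickup(A)]: clear(A) ok, ontable(A) ok, handempty ok
all met → apply pickup(A)
after:  towers=[C; G/F; H/B/D/E] holding=A

towers=[C; G/F; H/B/D/E] holding=A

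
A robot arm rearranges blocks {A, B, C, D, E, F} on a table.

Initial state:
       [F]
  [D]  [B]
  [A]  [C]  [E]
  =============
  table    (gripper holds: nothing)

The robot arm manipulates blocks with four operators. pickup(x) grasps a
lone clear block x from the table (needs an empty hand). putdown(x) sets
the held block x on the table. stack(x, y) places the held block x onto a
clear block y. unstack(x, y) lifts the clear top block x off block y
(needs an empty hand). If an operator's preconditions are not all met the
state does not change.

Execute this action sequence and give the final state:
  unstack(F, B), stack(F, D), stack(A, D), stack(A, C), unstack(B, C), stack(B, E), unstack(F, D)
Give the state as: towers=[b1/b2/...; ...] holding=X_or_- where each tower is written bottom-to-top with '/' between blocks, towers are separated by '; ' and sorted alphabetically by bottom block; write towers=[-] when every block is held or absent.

towers=[A/D; C; E/B] holding=F

step 1 (unstack(F, B)): towers=[A/D; C/B; E] holding=F
step 2 (stack(F, D)): towers=[A/D/F; C/B; E] holding=-
step 3 (stack(A, D)) [no-op]: towers=[A/D/F; C/B; E] holding=-
step 4 (stack(A, C)) [no-op]: towers=[A/D/F; C/B; E] holding=-
step 5 (unstack(B, C)): towers=[A/D/F; C; E] holding=B
step 6 (stack(B, E)): towers=[A/D/F; C; E/B] holding=-
step 7 (unstack(F, D)): towers=[A/D; C; E/B] holding=F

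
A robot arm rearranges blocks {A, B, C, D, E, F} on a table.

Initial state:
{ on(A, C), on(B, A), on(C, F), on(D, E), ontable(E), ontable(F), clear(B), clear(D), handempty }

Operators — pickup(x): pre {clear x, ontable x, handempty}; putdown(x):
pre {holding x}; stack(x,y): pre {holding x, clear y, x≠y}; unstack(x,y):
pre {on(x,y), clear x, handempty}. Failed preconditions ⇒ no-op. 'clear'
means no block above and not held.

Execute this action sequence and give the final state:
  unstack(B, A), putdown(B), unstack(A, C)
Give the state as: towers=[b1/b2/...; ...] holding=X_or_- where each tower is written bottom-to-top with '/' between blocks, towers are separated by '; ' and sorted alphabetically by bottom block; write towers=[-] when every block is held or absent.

step 1 (unstack(B, A)): towers=[E/D; F/C/A] holding=B
step 2 (putdown(B)): towers=[B; E/D; F/C/A] holding=-
step 3 (unstack(A, C)): towers=[B; E/D; F/C] holding=A

towers=[B; E/D; F/C] holding=A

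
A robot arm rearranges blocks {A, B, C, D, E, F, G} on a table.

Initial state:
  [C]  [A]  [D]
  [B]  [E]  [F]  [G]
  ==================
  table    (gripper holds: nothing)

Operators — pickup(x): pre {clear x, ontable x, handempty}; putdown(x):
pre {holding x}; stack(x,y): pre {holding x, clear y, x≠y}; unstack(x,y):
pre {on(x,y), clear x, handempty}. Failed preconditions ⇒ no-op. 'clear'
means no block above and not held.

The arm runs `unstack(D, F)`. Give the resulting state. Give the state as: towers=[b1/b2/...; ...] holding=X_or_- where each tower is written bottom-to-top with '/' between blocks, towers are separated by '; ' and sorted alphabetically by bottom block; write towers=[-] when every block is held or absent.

towers=[B/C; E/A; F; G] holding=D

before: towers=[B/C; E/A; F/D; G] holding=-
pre[unstack(D, F)]: on(D,F) ok, clear(D) ok, handempty ok
all met → apply unstack(D, F)
after:  towers=[B/C; E/A; F; G] holding=D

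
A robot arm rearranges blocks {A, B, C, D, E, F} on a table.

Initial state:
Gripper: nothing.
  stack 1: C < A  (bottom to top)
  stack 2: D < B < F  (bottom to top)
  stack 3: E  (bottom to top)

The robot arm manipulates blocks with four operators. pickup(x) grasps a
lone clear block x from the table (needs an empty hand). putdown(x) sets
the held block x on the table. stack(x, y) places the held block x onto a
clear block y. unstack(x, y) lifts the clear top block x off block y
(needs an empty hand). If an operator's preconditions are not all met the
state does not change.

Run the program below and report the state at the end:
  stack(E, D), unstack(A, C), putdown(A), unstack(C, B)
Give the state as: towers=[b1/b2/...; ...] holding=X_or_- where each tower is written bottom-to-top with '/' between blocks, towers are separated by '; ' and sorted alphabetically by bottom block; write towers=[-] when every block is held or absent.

towers=[A; C; D/B/F; E] holding=-

step 1 (stack(E, D)) [no-op]: towers=[C/A; D/B/F; E] holding=-
step 2 (unstack(A, C)): towers=[C; D/B/F; E] holding=A
step 3 (putdown(A)): towers=[A; C; D/B/F; E] holding=-
step 4 (unstack(C, B)) [no-op]: towers=[A; C; D/B/F; E] holding=-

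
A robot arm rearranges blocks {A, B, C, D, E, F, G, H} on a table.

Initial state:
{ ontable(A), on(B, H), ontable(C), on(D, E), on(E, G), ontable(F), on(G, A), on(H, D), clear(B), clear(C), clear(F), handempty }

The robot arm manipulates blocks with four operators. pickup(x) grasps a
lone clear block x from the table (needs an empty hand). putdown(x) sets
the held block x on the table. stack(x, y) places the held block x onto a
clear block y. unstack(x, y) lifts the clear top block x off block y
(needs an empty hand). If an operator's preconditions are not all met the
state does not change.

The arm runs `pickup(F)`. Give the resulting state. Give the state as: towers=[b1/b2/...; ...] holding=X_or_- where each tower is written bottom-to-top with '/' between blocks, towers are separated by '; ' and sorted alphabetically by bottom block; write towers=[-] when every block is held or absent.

before: towers=[A/G/E/D/H/B; C; F] holding=-
pre[pickup(F)]: clear(F) yes, ontable(F) yes, handempty yes
all met → apply pickup(F)
after:  towers=[A/G/E/D/H/B; C] holding=F

towers=[A/G/E/D/H/B; C] holding=F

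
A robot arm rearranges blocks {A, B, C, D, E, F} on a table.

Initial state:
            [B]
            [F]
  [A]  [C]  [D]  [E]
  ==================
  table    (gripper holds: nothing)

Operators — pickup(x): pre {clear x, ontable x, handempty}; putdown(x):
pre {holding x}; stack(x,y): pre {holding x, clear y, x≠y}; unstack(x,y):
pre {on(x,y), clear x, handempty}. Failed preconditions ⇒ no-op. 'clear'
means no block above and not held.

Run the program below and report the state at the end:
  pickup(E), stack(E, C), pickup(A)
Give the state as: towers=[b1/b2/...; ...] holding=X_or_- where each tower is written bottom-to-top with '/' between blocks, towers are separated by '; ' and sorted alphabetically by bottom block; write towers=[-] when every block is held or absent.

towers=[C/E; D/F/B] holding=A

step 1 (pickup(E)): towers=[A; C; D/F/B] holding=E
step 2 (stack(E, C)): towers=[A; C/E; D/F/B] holding=-
step 3 (pickup(A)): towers=[C/E; D/F/B] holding=A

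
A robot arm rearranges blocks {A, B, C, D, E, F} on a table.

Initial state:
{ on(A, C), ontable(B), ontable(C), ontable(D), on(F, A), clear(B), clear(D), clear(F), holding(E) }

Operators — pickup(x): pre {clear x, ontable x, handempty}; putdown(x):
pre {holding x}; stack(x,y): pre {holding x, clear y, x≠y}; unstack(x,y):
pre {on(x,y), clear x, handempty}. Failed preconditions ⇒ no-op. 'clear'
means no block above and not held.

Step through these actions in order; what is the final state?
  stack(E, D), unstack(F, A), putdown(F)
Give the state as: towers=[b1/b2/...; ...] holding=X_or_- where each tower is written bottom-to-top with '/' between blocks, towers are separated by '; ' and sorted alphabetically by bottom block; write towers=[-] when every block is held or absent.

towers=[B; C/A; D/E; F] holding=-

step 1 (stack(E, D)): towers=[B; C/A/F; D/E] holding=-
step 2 (unstack(F, A)): towers=[B; C/A; D/E] holding=F
step 3 (putdown(F)): towers=[B; C/A; D/E; F] holding=-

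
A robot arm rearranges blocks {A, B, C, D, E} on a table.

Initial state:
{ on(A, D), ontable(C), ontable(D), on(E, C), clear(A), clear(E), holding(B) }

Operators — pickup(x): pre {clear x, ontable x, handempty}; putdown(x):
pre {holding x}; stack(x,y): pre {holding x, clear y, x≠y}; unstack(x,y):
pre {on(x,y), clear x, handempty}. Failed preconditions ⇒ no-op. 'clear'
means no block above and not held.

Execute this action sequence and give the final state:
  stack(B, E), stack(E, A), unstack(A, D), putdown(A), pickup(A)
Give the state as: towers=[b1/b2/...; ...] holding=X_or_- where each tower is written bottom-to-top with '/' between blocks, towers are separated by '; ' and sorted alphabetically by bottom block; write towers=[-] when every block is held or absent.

step 1 (stack(B, E)): towers=[C/E/B; D/A] holding=-
step 2 (stack(E, A)) [no-op]: towers=[C/E/B; D/A] holding=-
step 3 (unstack(A, D)): towers=[C/E/B; D] holding=A
step 4 (putdown(A)): towers=[A; C/E/B; D] holding=-
step 5 (pickup(A)): towers=[C/E/B; D] holding=A

towers=[C/E/B; D] holding=A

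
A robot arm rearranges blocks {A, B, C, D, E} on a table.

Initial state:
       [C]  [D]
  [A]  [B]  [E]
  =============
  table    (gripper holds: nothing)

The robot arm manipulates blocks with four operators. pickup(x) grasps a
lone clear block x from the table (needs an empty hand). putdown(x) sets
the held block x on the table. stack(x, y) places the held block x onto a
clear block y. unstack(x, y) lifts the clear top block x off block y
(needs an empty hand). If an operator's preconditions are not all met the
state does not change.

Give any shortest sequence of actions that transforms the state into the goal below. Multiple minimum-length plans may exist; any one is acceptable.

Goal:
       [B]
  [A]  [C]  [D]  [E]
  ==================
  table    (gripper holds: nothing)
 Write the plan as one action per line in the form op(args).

step 1 (unstack(D, E)): towers=[A; B/C; E] holding=D
step 2 (putdown(D)): towers=[A; B/C; D; E] holding=-
step 3 (unstack(C, B)): towers=[A; B; D; E] holding=C
step 4 (putdown(C)): towers=[A; B; C; D; E] holding=-
step 5 (pickup(B)): towers=[A; C; D; E] holding=B
step 6 (stack(B, C)): towers=[A; C/B; D; E] holding=-
goal check: towers=[A; C/B; D; E] holding=- — reached (length 6, optimal by BFS)

unstack(D, E)
putdown(D)
unstack(C, B)
putdown(C)
pickup(B)
stack(B, C)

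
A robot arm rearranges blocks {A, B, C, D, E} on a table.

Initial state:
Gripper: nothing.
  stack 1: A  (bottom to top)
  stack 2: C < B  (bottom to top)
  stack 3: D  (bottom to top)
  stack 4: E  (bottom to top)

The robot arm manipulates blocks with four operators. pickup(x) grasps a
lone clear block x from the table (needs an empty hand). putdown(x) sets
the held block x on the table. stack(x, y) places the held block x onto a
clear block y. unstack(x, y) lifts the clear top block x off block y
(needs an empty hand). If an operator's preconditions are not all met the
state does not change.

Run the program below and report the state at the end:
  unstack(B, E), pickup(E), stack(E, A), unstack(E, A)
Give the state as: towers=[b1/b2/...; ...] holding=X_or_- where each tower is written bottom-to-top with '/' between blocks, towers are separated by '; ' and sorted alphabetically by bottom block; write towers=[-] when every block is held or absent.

towers=[A; C/B; D] holding=E

step 1 (unstack(B, E)) [no-op]: towers=[A; C/B; D; E] holding=-
step 2 (pickup(E)): towers=[A; C/B; D] holding=E
step 3 (stack(E, A)): towers=[A/E; C/B; D] holding=-
step 4 (unstack(E, A)): towers=[A; C/B; D] holding=E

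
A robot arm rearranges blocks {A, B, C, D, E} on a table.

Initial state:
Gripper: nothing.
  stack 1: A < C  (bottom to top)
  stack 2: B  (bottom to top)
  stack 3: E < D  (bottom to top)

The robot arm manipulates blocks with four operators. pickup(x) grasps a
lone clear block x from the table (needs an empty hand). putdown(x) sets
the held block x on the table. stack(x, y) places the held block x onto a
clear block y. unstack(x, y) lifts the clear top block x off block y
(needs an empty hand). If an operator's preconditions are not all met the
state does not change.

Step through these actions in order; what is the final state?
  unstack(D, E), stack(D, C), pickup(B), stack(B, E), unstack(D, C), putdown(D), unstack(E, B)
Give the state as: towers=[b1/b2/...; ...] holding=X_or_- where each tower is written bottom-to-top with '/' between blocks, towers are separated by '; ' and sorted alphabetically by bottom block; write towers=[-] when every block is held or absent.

towers=[A/C; D; E/B] holding=-

step 1 (unstack(D, E)): towers=[A/C; B; E] holding=D
step 2 (stack(D, C)): towers=[A/C/D; B; E] holding=-
step 3 (pickup(B)): towers=[A/C/D; E] holding=B
step 4 (stack(B, E)): towers=[A/C/D; E/B] holding=-
step 5 (unstack(D, C)): towers=[A/C; E/B] holding=D
step 6 (putdown(D)): towers=[A/C; D; E/B] holding=-
step 7 (unstack(E, B)) [no-op]: towers=[A/C; D; E/B] holding=-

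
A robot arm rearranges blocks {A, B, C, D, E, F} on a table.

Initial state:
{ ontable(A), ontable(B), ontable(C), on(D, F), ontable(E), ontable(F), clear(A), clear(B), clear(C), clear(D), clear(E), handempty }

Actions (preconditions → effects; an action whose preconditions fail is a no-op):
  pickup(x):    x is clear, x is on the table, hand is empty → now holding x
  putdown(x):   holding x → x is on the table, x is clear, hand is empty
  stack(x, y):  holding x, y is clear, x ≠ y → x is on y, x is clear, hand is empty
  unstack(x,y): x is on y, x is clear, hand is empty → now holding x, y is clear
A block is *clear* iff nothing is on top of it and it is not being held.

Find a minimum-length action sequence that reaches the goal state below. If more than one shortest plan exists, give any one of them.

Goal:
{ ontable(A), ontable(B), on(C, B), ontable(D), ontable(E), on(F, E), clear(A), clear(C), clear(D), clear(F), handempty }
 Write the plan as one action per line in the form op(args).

unstack(D, F)
putdown(D)
pickup(F)
stack(F, E)
pickup(C)
stack(C, B)

step 1 (unstack(D, F)): towers=[A; B; C; E; F] holding=D
step 2 (putdown(D)): towers=[A; B; C; D; E; F] holding=-
step 3 (pickup(F)): towers=[A; B; C; D; E] holding=F
step 4 (stack(F, E)): towers=[A; B; C; D; E/F] holding=-
step 5 (pickup(C)): towers=[A; B; D; E/F] holding=C
step 6 (stack(C, B)): towers=[A; B/C; D; E/F] holding=-
goal check: towers=[A; B/C; D; E/F] holding=- — reached (length 6, optimal by BFS)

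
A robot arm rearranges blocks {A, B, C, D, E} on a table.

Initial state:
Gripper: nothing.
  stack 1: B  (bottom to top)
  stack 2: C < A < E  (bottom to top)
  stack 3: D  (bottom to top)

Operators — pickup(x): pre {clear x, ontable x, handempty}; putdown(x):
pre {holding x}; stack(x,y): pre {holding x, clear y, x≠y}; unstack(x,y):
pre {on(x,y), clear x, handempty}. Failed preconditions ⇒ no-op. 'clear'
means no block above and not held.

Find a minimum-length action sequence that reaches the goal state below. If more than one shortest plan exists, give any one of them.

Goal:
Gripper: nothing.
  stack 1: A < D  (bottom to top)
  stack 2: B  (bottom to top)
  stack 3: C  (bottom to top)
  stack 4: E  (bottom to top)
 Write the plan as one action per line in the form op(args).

step 1 (unstack(E, A)): towers=[B; C/A; D] holding=E
step 2 (putdown(E)): towers=[B; C/A; D; E] holding=-
step 3 (unstack(A, C)): towers=[B; C; D; E] holding=A
step 4 (putdown(A)): towers=[A; B; C; D; E] holding=-
step 5 (pickup(D)): towers=[A; B; C; E] holding=D
step 6 (stack(D, A)): towers=[A/D; B; C; E] holding=-
goal check: towers=[A/D; B; C; E] holding=- — reached (length 6, optimal by BFS)

unstack(E, A)
putdown(E)
unstack(A, C)
putdown(A)
pickup(D)
stack(D, A)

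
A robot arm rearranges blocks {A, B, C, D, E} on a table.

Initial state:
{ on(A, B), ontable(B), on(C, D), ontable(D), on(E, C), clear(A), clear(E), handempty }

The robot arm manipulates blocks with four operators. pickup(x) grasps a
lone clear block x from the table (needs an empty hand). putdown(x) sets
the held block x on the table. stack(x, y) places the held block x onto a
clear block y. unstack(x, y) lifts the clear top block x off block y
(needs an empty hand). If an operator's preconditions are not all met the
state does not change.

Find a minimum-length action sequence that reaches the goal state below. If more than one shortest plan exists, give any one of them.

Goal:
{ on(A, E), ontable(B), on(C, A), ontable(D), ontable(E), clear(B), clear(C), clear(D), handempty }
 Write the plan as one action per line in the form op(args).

unstack(E, C)
putdown(E)
unstack(A, B)
stack(A, E)
unstack(C, D)
stack(C, A)

step 1 (unstack(E, C)): towers=[B/A; D/C] holding=E
step 2 (putdown(E)): towers=[B/A; D/C; E] holding=-
step 3 (unstack(A, B)): towers=[B; D/C; E] holding=A
step 4 (stack(A, E)): towers=[B; D/C; E/A] holding=-
step 5 (unstack(C, D)): towers=[B; D; E/A] holding=C
step 6 (stack(C, A)): towers=[B; D; E/A/C] holding=-
goal check: towers=[B; D; E/A/C] holding=- — reached (length 6, optimal by BFS)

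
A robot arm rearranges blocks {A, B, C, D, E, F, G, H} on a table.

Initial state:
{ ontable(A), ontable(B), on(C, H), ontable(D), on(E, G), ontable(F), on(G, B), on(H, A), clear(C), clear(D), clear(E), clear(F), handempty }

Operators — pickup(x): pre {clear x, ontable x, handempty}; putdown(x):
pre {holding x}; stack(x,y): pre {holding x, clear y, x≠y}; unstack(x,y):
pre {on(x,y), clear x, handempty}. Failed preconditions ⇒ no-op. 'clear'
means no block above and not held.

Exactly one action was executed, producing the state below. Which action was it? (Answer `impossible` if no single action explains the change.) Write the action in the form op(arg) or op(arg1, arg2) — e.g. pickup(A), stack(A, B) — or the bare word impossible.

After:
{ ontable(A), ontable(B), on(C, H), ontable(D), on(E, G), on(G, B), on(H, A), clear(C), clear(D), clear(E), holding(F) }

target: towers=[A/H/C; B/G/E; D] holding=F
     unstack(E, G) → towers=[A/H/C; B/G; D; F] holding=E
         pickup(F) → towers=[A/H/C; B/G/E; D] holding=F  ← match
         pickup(D) → towers=[A/H/C; B/G/E; F] holding=D
     unstack(C, H) → towers=[A/H; B/G/E; D; F] holding=C

pickup(F)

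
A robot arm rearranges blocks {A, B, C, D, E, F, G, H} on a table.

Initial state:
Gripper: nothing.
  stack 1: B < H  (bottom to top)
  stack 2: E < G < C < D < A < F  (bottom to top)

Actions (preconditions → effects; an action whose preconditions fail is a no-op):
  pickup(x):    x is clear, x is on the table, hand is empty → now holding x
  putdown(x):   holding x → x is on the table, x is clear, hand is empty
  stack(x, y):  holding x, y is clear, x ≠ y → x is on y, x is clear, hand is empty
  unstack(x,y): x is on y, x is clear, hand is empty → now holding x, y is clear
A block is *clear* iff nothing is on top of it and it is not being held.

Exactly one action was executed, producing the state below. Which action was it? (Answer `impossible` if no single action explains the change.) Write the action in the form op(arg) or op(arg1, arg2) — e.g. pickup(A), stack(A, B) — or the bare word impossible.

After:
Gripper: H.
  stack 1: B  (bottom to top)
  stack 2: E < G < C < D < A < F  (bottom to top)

target: towers=[B; E/G/C/D/A/F] holding=H
     unstack(H, B) → towers=[B; E/G/C/D/A/F] holding=H  ← match
     unstack(F, A) → towers=[B/H; E/G/C/D/A] holding=F

unstack(H, B)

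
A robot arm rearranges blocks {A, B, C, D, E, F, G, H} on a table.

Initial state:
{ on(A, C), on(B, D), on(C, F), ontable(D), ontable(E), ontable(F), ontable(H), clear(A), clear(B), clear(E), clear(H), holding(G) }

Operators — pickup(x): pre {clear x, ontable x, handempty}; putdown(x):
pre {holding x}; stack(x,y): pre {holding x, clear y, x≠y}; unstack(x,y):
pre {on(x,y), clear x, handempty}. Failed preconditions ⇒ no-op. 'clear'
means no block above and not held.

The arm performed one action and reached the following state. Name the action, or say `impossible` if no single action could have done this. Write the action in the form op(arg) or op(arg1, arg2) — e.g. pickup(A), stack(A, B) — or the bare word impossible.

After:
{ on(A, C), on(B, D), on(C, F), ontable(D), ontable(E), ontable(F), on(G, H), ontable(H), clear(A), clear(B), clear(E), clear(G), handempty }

target: towers=[D/B; E; F/C/A; H/G] holding=-
        putdown(G) → towers=[D/B; E; F/C/A; G; H] holding=-
       stack(G, A) → towers=[D/B; E; F/C/A/G; H] holding=-
       stack(G, E) → towers=[D/B; E/G; F/C/A; H] holding=-
       stack(G, H) → towers=[D/B; E; F/C/A; H/G] holding=-  ← match
       stack(G, B) → towers=[D/B/G; E; F/C/A; H] holding=-

stack(G, H)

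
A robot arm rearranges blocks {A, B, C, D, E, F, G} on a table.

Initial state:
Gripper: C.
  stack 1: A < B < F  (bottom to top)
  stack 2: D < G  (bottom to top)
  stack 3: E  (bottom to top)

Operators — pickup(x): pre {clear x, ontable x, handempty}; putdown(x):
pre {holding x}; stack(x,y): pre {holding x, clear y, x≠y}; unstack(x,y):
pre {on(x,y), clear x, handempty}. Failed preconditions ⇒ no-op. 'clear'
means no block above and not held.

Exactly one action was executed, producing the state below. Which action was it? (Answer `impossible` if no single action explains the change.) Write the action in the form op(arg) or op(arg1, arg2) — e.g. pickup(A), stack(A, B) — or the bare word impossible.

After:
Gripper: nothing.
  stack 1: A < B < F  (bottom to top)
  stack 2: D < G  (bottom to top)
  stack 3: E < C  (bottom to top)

stack(C, E)

target: towers=[A/B/F; D/G; E/C] holding=-
        putdown(C) → towers=[A/B/F; C; D/G; E] holding=-
       stack(C, F) → towers=[A/B/F/C; D/G; E] holding=-
       stack(C, G) → towers=[A/B/F; D/G/C; E] holding=-
       stack(C, E) → towers=[A/B/F; D/G; E/C] holding=-  ← match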